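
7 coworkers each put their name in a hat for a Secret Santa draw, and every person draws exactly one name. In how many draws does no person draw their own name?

1854

Recurrence: !7 = 7·!6 + (-1)^7.
!7 = 7·265 - 1 = 1854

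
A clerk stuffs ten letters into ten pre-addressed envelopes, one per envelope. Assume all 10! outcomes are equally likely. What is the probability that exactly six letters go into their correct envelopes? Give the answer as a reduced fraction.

Favorable outcomes: C(10,6)·!4 = 210·9 = 1890.
Total outcomes: 10! = 3628800.
Probability = 1890/3628800 = 1/1920.

1/1920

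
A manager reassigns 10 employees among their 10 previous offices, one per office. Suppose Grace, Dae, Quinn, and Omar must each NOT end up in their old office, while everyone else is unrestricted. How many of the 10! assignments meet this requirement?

Let A_j be the event that the j-th constrained one is fixed. By inclusion-exclusion over the 4 events:
Σ_{j=0}^{4} (-1)^j C(4,j)(10-j)!
= C(4,0)·10! - C(4,1)·9! + C(4,2)·8! - C(4,3)·7! + C(4,4)·6!
= 3628800 - 1451520 + 241920 - 20160 + 720
= 2399760

2399760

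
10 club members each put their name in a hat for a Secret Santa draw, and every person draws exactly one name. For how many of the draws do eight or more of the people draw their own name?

46

# with exactly i fixed is C(10,i)·!(10-i); sum over i=8..10:
  i=8: C(10,8)·!2 = 45·1 = 45
  i=9: C(10,9)·!1 = 10·0 = 0
  i=10: C(10,10)·!0 = 1·1 = 1
Total = 46.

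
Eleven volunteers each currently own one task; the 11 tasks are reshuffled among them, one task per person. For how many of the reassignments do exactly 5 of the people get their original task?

122430

Pick the 5 fixed positions: C(11,5) = 462 ways.
The other 6 form a derangement: !6 = 265.
Total: 462 × 265 = 122430.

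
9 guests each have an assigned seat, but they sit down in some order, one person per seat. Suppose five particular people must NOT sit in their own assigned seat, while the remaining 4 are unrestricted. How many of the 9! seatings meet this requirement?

205056

Let A_j be the event that the j-th constrained one is fixed. By inclusion-exclusion over the 5 events:
Σ_{j=0}^{5} (-1)^j C(5,j)(9-j)!
= C(5,0)·9! - C(5,1)·8! + C(5,2)·7! - C(5,3)·6! + C(5,4)·5! - C(5,5)·4!
= 362880 - 201600 + 50400 - 7200 + 600 - 24
= 205056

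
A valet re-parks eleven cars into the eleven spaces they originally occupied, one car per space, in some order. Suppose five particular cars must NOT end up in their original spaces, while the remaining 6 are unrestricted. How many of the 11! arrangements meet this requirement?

Inclusion-exclusion on the 5 forbidden self-matches:
Σ_{j=0}^{5} (-1)^j C(5,j)(11-j)!
= C(5,0)·11! - C(5,1)·10! + C(5,2)·9! - C(5,3)·8! + C(5,4)·7! - C(5,5)·6!
= 39916800 - 18144000 + 3628800 - 403200 + 25200 - 720
= 25022880

25022880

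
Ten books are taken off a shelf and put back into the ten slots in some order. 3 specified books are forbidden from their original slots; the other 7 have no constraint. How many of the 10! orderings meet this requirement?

Let A_j be the event that the j-th constrained one is fixed. By inclusion-exclusion over the 3 events:
Σ_{j=0}^{3} (-1)^j C(3,j)(10-j)!
= C(3,0)·10! - C(3,1)·9! + C(3,2)·8! - C(3,3)·7!
= 3628800 - 1088640 + 120960 - 5040
= 2656080

2656080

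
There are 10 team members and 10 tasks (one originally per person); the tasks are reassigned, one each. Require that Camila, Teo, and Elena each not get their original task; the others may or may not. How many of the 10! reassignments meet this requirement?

2656080

Inclusion-exclusion on the 3 forbidden self-matches:
Σ_{j=0}^{3} (-1)^j C(3,j)(10-j)!
= C(3,0)·10! - C(3,1)·9! + C(3,2)·8! - C(3,3)·7!
= 3628800 - 1088640 + 120960 - 5040
= 2656080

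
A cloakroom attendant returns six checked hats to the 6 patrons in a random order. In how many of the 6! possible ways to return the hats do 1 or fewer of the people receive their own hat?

529

# with exactly i fixed is C(6,i)·!(6-i); sum over i=0..1:
  i=0: C(6,0)·!6 = 1·265 = 265
  i=1: C(6,1)·!5 = 6·44 = 264
Total = 529.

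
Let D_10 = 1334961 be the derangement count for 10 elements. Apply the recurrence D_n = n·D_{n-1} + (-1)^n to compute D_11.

14684570

D_11 = 11·1334961 - 1 = 14684570.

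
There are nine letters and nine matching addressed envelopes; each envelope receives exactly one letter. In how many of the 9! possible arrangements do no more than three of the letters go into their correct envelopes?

Sum C(9,i)·!(9-i) for i = 0..3:
  i=0: C(9,0)·!9 = 1·133496 = 133496
  i=1: C(9,1)·!8 = 9·14833 = 133497
  i=2: C(9,2)·!7 = 36·1854 = 66744
  i=3: C(9,3)·!6 = 84·265 = 22260
Total = 355997.

355997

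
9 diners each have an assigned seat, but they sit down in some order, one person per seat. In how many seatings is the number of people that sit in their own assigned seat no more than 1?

266993

# with exactly i fixed is C(9,i)·!(9-i); sum over i=0..1:
  i=0: C(9,0)·!9 = 1·133496 = 133496
  i=1: C(9,1)·!8 = 9·14833 = 133497
Total = 266993.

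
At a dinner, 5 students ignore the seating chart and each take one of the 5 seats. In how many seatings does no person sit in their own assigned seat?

44

The subfactorial !5 = [5!/e] (nearest integer).
5! = 120, and 120/e ≈ 44.15, so !5 = 44.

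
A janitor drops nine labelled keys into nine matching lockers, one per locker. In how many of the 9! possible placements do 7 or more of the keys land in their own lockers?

37

# with exactly i fixed is C(9,i)·!(9-i); sum over i=7..9:
  i=7: C(9,7)·!2 = 36·1 = 36
  i=8: C(9,8)·!1 = 9·0 = 0
  i=9: C(9,9)·!0 = 1·1 = 1
Total = 37.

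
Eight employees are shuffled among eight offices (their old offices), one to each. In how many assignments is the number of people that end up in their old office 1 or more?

25487

Sum C(8,i)·!(8-i) for i = 1..8:
  i=1: C(8,1)·!7 = 8·1854 = 14832
  i=2: C(8,2)·!6 = 28·265 = 7420
  i=3: C(8,3)·!5 = 56·44 = 2464
  i=4: C(8,4)·!4 = 70·9 = 630
  i=5: C(8,5)·!3 = 56·2 = 112
  i=6: C(8,6)·!2 = 28·1 = 28
  i=7: C(8,7)·!1 = 8·0 = 0
  i=8: C(8,8)·!0 = 1·1 = 1
Total = 25487.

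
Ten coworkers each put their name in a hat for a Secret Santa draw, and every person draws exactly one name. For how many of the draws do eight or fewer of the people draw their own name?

3628799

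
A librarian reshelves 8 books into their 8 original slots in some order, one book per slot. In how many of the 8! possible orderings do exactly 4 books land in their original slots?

Choose which 4 of the 8 are fixed: C(8,4) = 70.
The other 4 form a derangement: !4 = 9.
Total: 70 × 9 = 630.

630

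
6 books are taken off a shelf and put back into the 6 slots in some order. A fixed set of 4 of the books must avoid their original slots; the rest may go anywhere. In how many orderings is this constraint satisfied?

362

Let A_j be the event that the j-th constrained one is fixed. By inclusion-exclusion over the 4 events:
Σ_{j=0}^{4} (-1)^j C(4,j)(6-j)!
= C(4,0)·6! - C(4,1)·5! + C(4,2)·4! - C(4,3)·3! + C(4,4)·2!
= 720 - 480 + 144 - 24 + 2
= 362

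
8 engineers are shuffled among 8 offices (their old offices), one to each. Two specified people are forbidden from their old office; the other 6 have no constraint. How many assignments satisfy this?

Let A_j be the event that the j-th constrained one is fixed. By inclusion-exclusion over the 2 events:
Σ_{j=0}^{2} (-1)^j C(2,j)(8-j)!
= C(2,0)·8! - C(2,1)·7! + C(2,2)·6!
= 40320 - 10080 + 720
= 30960

30960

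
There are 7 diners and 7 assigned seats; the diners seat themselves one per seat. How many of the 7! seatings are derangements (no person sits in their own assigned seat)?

1854

The subfactorial !7 = [7!/e] (nearest integer).
7! = 5040, and 5040/e ≈ 1854.11, so !7 = 1854.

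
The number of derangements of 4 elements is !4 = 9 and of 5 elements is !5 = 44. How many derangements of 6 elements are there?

265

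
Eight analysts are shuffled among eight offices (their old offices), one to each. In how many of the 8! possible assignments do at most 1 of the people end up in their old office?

29665

# with exactly i fixed is C(8,i)·!(8-i); sum over i=0..1:
  i=0: C(8,0)·!8 = 1·14833 = 14833
  i=1: C(8,1)·!7 = 8·1854 = 14832
Total = 29665.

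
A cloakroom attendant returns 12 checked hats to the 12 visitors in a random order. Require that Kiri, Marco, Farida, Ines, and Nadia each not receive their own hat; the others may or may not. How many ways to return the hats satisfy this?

312273360

Let A_j be the event that the j-th constrained one is fixed. By inclusion-exclusion over the 5 events:
Σ_{j=0}^{5} (-1)^j C(5,j)(12-j)!
= C(5,0)·12! - C(5,1)·11! + C(5,2)·10! - C(5,3)·9! + C(5,4)·8! - C(5,5)·7!
= 479001600 - 199584000 + 36288000 - 3628800 + 201600 - 5040
= 312273360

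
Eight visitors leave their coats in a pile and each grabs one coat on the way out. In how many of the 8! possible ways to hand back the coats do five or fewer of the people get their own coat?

40291

# with exactly i fixed is C(8,i)·!(8-i); sum over i=0..5:
  i=0: C(8,0)·!8 = 1·14833 = 14833
  i=1: C(8,1)·!7 = 8·1854 = 14832
  i=2: C(8,2)·!6 = 28·265 = 7420
  i=3: C(8,3)·!5 = 56·44 = 2464
  i=4: C(8,4)·!4 = 70·9 = 630
  i=5: C(8,5)·!3 = 56·2 = 112
Total = 40291.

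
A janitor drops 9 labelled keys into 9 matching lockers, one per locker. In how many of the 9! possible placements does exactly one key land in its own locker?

Pick the single fixed position: C(9,1) = 9 ways.
The remaining 8 must be deranged: !8 = 14833.
Total: 9 × 14833 = 133497.

133497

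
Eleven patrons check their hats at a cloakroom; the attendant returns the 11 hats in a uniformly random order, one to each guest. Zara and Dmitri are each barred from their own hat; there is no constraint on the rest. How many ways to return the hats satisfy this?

33022080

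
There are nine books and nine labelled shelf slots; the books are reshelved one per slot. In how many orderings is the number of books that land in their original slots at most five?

362675

Sum C(9,i)·!(9-i) for i = 0..5:
  i=0: C(9,0)·!9 = 1·133496 = 133496
  i=1: C(9,1)·!8 = 9·14833 = 133497
  i=2: C(9,2)·!7 = 36·1854 = 66744
  i=3: C(9,3)·!6 = 84·265 = 22260
  i=4: C(9,4)·!5 = 126·44 = 5544
  i=5: C(9,5)·!4 = 126·9 = 1134
Total = 362675.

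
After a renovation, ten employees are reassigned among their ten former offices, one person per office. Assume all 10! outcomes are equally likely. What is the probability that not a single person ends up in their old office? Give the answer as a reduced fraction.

16481/44800

Favorable outcomes: !10 = 1334961.
Total outcomes: 10! = 3628800.
Probability = 1334961/3628800 = 16481/44800.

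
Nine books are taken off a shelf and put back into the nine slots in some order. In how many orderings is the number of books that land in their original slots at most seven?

362879

# with exactly i fixed is C(9,i)·!(9-i); sum over i=0..7:
  i=0: C(9,0)·!9 = 1·133496 = 133496
  i=1: C(9,1)·!8 = 9·14833 = 133497
  i=2: C(9,2)·!7 = 36·1854 = 66744
  i=3: C(9,3)·!6 = 84·265 = 22260
  i=4: C(9,4)·!5 = 126·44 = 5544
  i=5: C(9,5)·!4 = 126·9 = 1134
  i=6: C(9,6)·!3 = 84·2 = 168
  i=7: C(9,7)·!2 = 36·1 = 36
Total = 362879.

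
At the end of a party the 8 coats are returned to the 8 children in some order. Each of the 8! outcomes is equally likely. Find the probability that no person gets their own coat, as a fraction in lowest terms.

Favorable outcomes: !8 = 14833.
Total outcomes: 8! = 40320.
Probability = 14833/40320 = 2119/5760.

2119/5760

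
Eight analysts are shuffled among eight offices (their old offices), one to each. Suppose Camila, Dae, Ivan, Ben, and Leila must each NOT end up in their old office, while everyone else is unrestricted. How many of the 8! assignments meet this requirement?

21234

Inclusion-exclusion on the 5 forbidden self-matches:
Σ_{j=0}^{5} (-1)^j C(5,j)(8-j)!
= C(5,0)·8! - C(5,1)·7! + C(5,2)·6! - C(5,3)·5! + C(5,4)·4! - C(5,5)·3!
= 40320 - 25200 + 7200 - 1200 + 120 - 6
= 21234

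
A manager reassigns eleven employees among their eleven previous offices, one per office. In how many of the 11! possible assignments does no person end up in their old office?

Use !n = (n-1)(!(n-1) + !(n-2)).
!11 = 10·(1334961 + 133496) = 10·1468457 = 14684570

14684570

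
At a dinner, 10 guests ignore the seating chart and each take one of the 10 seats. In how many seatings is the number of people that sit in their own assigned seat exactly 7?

240

Choose which 7 of the 10 are fixed: C(10,7) = 120.
The remaining 3 must be deranged: !3 = 2.
Total: 120 × 2 = 240.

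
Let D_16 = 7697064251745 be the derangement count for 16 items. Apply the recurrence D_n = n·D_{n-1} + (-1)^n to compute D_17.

130850092279664

D_17 = 17·7697064251745 - 1 = 130850092279664.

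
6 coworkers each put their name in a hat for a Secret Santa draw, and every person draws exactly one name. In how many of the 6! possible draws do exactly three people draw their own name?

40

Pick the 3 fixed positions: C(6,3) = 20 ways.
The remaining 3 must be deranged: !3 = 2.
Total: 20 × 2 = 40.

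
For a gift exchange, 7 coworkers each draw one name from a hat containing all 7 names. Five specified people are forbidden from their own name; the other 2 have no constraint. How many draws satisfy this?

2428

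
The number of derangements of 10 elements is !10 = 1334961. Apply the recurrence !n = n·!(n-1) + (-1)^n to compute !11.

14684570

!11 = 11·1334961 - 1 = 14684570.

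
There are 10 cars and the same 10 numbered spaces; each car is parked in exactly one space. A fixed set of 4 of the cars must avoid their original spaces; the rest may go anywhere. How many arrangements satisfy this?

2399760

Let A_j be the event that the j-th constrained one is fixed. By inclusion-exclusion over the 4 events:
Σ_{j=0}^{4} (-1)^j C(4,j)(10-j)!
= C(4,0)·10! - C(4,1)·9! + C(4,2)·8! - C(4,3)·7! + C(4,4)·6!
= 3628800 - 1451520 + 241920 - 20160 + 720
= 2399760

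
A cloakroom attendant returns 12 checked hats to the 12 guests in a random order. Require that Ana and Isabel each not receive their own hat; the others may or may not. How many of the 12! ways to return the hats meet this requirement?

Inclusion-exclusion on the 2 forbidden self-matches:
Σ_{j=0}^{2} (-1)^j C(2,j)(12-j)!
= C(2,0)·12! - C(2,1)·11! + C(2,2)·10!
= 479001600 - 79833600 + 3628800
= 402796800

402796800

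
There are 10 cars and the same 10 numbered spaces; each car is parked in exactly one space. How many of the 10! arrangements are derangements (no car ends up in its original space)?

By inclusion-exclusion, !10 = Σ (-1)^k · 10!/k! for k=0..10
= 10! - 10!/1! + 10!/2! - 10!/3! + 10!/4! - 10!/5! + 10!/6! - 10!/7! + 10!/8! - 10!/9! + 10!/10!
= 3628800 - 3628800 + 1814400 - 604800 + 151200 - 30240 + 5040 - 720 + 90 - 10 + 1
= 1334961

1334961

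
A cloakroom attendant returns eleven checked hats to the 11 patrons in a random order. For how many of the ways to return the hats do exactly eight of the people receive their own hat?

Pick the 8 fixed positions: C(11,8) = 165 ways.
The remaining 3 must be deranged: !3 = 2.
Total: 165 × 2 = 330.

330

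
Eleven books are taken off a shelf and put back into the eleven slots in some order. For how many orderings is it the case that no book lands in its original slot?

14684570

The number of derangements of 11 is !11 = Σ_{k=0}^{11} (-1)^k·11!/k!
= 11! - 11!/1! + 11!/2! - 11!/3! + 11!/4! - 11!/5! + 11!/6! - 11!/7! + 11!/8! - 11!/9! + 11!/10! - 11!/11!
= 39916800 - 39916800 + 19958400 - 6652800 + 1663200 - 332640 + 55440 - 7920 + 990 - 110 + 11 - 1
= 14684570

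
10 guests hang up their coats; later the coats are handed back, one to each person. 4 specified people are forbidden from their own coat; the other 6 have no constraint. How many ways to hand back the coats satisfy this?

Let A_j be the event that the j-th constrained one is fixed. By inclusion-exclusion over the 4 events:
Σ_{j=0}^{4} (-1)^j C(4,j)(10-j)!
= C(4,0)·10! - C(4,1)·9! + C(4,2)·8! - C(4,3)·7! + C(4,4)·6!
= 3628800 - 1451520 + 241920 - 20160 + 720
= 2399760

2399760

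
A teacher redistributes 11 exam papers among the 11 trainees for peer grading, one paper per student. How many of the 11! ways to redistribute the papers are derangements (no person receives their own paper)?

!11 is the nearest integer to 11!/e.
11! = 39916800, and 39916800/e ≈ 14684570.08, so !11 = 14684570.

14684570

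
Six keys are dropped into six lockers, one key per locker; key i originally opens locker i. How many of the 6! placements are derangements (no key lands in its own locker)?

265

The subfactorial !6 = [6!/e] (nearest integer).
6! = 720, and 720/e ≈ 264.87, so !6 = 265.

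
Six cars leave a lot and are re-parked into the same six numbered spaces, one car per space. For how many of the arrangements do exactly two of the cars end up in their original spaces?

135

Pick the 2 fixed positions: C(6,2) = 15 ways.
The remaining 4 must be deranged: !4 = 9.
Total: 15 × 9 = 135.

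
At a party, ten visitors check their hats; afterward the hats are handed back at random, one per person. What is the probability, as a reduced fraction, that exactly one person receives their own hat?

Favorable outcomes: C(10,1)·!9 = 10·133496 = 1334960.
Total outcomes: 10! = 3628800.
Probability = 1334960/3628800 = 16687/45360.

16687/45360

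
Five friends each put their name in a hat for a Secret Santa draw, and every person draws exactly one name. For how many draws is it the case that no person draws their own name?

44

The subfactorial !5 = [5!/e] (nearest integer).
5! = 120, and 120/e ≈ 44.15, so !5 = 44.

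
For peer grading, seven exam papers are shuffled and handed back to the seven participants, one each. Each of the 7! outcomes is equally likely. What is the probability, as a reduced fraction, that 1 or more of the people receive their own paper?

Favorable outcomes: Σ_{i≥1} C(7,i)·!(7-i) = 7·265 + 21·44 + 35·9 + 35·2 + 21·1 + 7·0 + 1·1 = 3186.
Total outcomes: 7! = 5040.
Probability = 3186/5040 = 177/280.

177/280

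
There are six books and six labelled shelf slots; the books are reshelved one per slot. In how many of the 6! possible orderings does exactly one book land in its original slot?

264

Pick the single fixed position: C(6,1) = 6 ways.
The remaining 5 must be deranged: !5 = 44.
Total: 6 × 44 = 264.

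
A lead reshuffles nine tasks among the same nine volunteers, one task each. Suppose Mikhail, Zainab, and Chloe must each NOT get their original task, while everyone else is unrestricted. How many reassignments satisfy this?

Inclusion-exclusion on the 3 forbidden self-matches:
Σ_{j=0}^{3} (-1)^j C(3,j)(9-j)!
= C(3,0)·9! - C(3,1)·8! + C(3,2)·7! - C(3,3)·6!
= 362880 - 120960 + 15120 - 720
= 256320

256320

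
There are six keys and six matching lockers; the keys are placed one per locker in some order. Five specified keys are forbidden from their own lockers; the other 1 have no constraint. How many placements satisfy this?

309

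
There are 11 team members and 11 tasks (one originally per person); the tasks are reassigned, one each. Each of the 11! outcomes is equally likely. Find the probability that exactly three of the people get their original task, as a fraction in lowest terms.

2119/34560

Favorable outcomes: C(11,3)·!8 = 165·14833 = 2447445.
Total outcomes: 11! = 39916800.
Probability = 2447445/39916800 = 2119/34560.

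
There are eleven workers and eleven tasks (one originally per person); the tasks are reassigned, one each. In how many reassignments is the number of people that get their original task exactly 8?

330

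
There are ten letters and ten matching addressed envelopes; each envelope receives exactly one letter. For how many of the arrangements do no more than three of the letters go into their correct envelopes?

3559886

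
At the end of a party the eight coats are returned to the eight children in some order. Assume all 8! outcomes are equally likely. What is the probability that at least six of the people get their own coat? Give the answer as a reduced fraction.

Favorable outcomes: Σ_{i≥6} C(8,i)·!(8-i) = 28·1 + 8·0 + 1·1 = 29.
Total outcomes: 8! = 40320.
Probability = 29/40320 = 29/40320.

29/40320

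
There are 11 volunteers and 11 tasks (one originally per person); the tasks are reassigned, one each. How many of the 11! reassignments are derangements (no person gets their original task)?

!11 = 11! · Σ_{k=0}^{11} (-1)^k/k!
= 11! - 11!/1! + 11!/2! - 11!/3! + 11!/4! - 11!/5! + 11!/6! - 11!/7! + 11!/8! - 11!/9! + 11!/10! - 11!/11!
= 39916800 - 39916800 + 19958400 - 6652800 + 1663200 - 332640 + 55440 - 7920 + 990 - 110 + 11 - 1
= 14684570

14684570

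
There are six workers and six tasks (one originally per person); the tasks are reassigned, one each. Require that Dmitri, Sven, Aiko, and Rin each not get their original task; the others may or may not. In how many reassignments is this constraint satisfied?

362

Inclusion-exclusion on the 4 forbidden self-matches:
Σ_{j=0}^{4} (-1)^j C(4,j)(6-j)!
= C(4,0)·6! - C(4,1)·5! + C(4,2)·4! - C(4,3)·3! + C(4,4)·2!
= 720 - 480 + 144 - 24 + 2
= 362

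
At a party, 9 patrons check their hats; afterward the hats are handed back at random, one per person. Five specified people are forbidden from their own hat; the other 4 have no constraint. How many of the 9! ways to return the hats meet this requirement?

Inclusion-exclusion on the 5 forbidden self-matches:
Σ_{j=0}^{5} (-1)^j C(5,j)(9-j)!
= C(5,0)·9! - C(5,1)·8! + C(5,2)·7! - C(5,3)·6! + C(5,4)·5! - C(5,5)·4!
= 362880 - 201600 + 50400 - 7200 + 600 - 24
= 205056

205056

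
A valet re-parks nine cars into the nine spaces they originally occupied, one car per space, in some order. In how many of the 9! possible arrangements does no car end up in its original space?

!9 is the nearest integer to 9!/e.
9! = 362880, and 362880/e ≈ 133496.09, so !9 = 133496.

133496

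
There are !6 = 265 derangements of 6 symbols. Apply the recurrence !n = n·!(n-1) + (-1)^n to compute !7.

!7 = 7·265 - 1 = 1854.

1854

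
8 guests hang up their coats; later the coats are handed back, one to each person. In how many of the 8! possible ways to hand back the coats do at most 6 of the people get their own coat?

40319

# with exactly i fixed is C(8,i)·!(8-i); sum over i=0..6:
  i=0: C(8,0)·!8 = 1·14833 = 14833
  i=1: C(8,1)·!7 = 8·1854 = 14832
  i=2: C(8,2)·!6 = 28·265 = 7420
  i=3: C(8,3)·!5 = 56·44 = 2464
  i=4: C(8,4)·!4 = 70·9 = 630
  i=5: C(8,5)·!3 = 56·2 = 112
  i=6: C(8,6)·!2 = 28·1 = 28
Total = 40319.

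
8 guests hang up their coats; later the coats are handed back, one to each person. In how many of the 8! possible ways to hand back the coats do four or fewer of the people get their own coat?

40179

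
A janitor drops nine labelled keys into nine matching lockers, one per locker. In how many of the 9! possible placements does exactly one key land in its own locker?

Choose which one of the 9 is fixed: C(9,1) = 9.
The remaining 8 must be deranged: !8 = 14833.
Total: 9 × 14833 = 133497.

133497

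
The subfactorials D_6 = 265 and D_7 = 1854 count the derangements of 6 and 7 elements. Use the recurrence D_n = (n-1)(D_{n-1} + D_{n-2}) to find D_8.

14833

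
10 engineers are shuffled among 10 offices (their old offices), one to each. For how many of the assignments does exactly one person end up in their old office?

1334960

Pick the single fixed position: C(10,1) = 10 ways.
The remaining 9 must be deranged: !9 = 133496.
Total: 10 × 133496 = 1334960.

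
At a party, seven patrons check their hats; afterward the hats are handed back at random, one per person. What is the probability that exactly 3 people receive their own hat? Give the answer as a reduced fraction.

1/16

Favorable outcomes: C(7,3)·!4 = 35·9 = 315.
Total outcomes: 7! = 5040.
Probability = 315/5040 = 1/16.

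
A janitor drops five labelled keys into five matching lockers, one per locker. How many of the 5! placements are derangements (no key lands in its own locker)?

Recurrence: !5 = 4·(!4 + !3).
!5 = 4·(9 + 2) = 4·11 = 44

44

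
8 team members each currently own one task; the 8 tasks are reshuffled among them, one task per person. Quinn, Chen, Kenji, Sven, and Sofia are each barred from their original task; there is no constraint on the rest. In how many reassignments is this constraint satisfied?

21234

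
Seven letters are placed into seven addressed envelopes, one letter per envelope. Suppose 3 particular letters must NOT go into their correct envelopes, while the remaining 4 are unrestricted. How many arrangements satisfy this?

Let A_j be the event that the j-th constrained one is fixed. By inclusion-exclusion over the 3 events:
Σ_{j=0}^{3} (-1)^j C(3,j)(7-j)!
= C(3,0)·7! - C(3,1)·6! + C(3,2)·5! - C(3,3)·4!
= 5040 - 2160 + 360 - 24
= 3216

3216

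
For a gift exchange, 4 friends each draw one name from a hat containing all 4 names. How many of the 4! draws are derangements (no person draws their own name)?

!4 is the nearest integer to 4!/e.
4! = 24, and 24/e ≈ 8.83, so !4 = 9.

9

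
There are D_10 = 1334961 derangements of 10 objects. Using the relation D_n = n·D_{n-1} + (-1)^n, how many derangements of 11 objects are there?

D_11 = 11·1334961 - 1 = 14684570.

14684570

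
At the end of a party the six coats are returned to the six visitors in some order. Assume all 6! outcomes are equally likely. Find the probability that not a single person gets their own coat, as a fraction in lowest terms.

53/144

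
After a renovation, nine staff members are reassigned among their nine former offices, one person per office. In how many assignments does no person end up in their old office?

!9 = 9! · Σ_{k=0}^{9} (-1)^k/k!
= 9! - 9!/1! + 9!/2! - 9!/3! + 9!/4! - 9!/5! + 9!/6! - 9!/7! + 9!/8! - 9!/9!
= 362880 - 362880 + 181440 - 60480 + 15120 - 3024 + 504 - 72 + 9 - 1
= 133496

133496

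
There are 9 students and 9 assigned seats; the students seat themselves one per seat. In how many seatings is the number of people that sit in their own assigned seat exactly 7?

36

Pick the 7 fixed positions: C(9,7) = 36 ways.
The other 2 form a derangement: !2 = 1.
Total: 36 × 1 = 36.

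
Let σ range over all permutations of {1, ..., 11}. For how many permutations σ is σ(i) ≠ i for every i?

14684570

By inclusion-exclusion, !11 = Σ (-1)^k · 11!/k! for k=0..11
= 11! - 11!/1! + 11!/2! - 11!/3! + 11!/4! - 11!/5! + 11!/6! - 11!/7! + 11!/8! - 11!/9! + 11!/10! - 11!/11!
= 39916800 - 39916800 + 19958400 - 6652800 + 1663200 - 332640 + 55440 - 7920 + 990 - 110 + 11 - 1
= 14684570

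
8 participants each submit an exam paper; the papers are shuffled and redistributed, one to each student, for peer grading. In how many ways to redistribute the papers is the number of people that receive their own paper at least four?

Sum C(8,i)·!(8-i) for i = 4..8:
  i=4: C(8,4)·!4 = 70·9 = 630
  i=5: C(8,5)·!3 = 56·2 = 112
  i=6: C(8,6)·!2 = 28·1 = 28
  i=7: C(8,7)·!1 = 8·0 = 0
  i=8: C(8,8)·!0 = 1·1 = 1
Total = 771.

771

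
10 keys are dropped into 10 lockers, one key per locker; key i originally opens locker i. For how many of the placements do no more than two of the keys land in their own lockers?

Sum C(10,i)·!(10-i) for i = 0..2:
  i=0: C(10,0)·!10 = 1·1334961 = 1334961
  i=1: C(10,1)·!9 = 10·133496 = 1334960
  i=2: C(10,2)·!8 = 45·14833 = 667485
Total = 3337406.

3337406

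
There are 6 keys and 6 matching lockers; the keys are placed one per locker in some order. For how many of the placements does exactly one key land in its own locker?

264

Choose which one of the 6 is fixed: C(6,1) = 6.
The other 5 form a derangement: !5 = 44.
Total: 6 × 44 = 264.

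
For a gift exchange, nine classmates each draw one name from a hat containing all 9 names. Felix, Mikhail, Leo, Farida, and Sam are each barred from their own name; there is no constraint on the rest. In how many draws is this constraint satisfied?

Inclusion-exclusion on the 5 forbidden self-matches:
Σ_{j=0}^{5} (-1)^j C(5,j)(9-j)!
= C(5,0)·9! - C(5,1)·8! + C(5,2)·7! - C(5,3)·6! + C(5,4)·5! - C(5,5)·4!
= 362880 - 201600 + 50400 - 7200 + 600 - 24
= 205056

205056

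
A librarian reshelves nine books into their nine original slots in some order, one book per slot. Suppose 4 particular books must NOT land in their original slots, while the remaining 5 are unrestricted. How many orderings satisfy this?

229080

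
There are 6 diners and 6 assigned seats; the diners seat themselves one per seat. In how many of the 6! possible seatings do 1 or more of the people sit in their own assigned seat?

455

Sum C(6,i)·!(6-i) for i = 1..6:
  i=1: C(6,1)·!5 = 6·44 = 264
  i=2: C(6,2)·!4 = 15·9 = 135
  i=3: C(6,3)·!3 = 20·2 = 40
  i=4: C(6,4)·!2 = 15·1 = 15
  i=5: C(6,5)·!1 = 6·0 = 0
  i=6: C(6,6)·!0 = 1·1 = 1
Total = 455.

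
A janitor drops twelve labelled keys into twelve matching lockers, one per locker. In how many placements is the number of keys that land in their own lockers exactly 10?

66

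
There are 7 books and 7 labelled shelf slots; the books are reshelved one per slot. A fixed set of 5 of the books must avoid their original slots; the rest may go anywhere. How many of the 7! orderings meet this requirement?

Let A_j be the event that the j-th constrained one is fixed. By inclusion-exclusion over the 5 events:
Σ_{j=0}^{5} (-1)^j C(5,j)(7-j)!
= C(5,0)·7! - C(5,1)·6! + C(5,2)·5! - C(5,3)·4! + C(5,4)·3! - C(5,5)·2!
= 5040 - 3600 + 1200 - 240 + 30 - 2
= 2428

2428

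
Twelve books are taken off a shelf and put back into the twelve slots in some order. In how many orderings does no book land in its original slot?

By inclusion-exclusion, !12 = Σ (-1)^k · 12!/k! for k=0..12
= 12! - 12!/1! + 12!/2! - 12!/3! + 12!/4! - 12!/5! + 12!/6! - 12!/7! + 12!/8! - 12!/9! + 12!/10! - 12!/11! + 12!/12!
= 479001600 - 479001600 + 239500800 - 79833600 + 19958400 - 3991680 + 665280 - 95040 + 11880 - 1320 + 132 - 12 + 1
= 176214841

176214841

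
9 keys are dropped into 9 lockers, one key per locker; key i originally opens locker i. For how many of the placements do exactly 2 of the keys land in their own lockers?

Choose which 2 of the 9 are fixed: C(9,2) = 36.
The remaining 7 must be deranged: !7 = 1854.
Total: 36 × 1854 = 66744.

66744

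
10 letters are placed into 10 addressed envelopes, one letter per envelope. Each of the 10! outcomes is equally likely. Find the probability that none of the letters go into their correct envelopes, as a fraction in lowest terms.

Favorable outcomes: !10 = 1334961.
Total outcomes: 10! = 3628800.
Probability = 1334961/3628800 = 16481/44800.

16481/44800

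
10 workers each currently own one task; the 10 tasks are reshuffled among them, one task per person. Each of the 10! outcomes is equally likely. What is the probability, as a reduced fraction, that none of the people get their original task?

Favorable outcomes: !10 = 1334961.
Total outcomes: 10! = 3628800.
Probability = 1334961/3628800 = 16481/44800.

16481/44800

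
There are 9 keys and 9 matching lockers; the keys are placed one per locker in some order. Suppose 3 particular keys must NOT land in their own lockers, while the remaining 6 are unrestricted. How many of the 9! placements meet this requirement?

256320

Let A_j be the event that the j-th constrained one is fixed. By inclusion-exclusion over the 3 events:
Σ_{j=0}^{3} (-1)^j C(3,j)(9-j)!
= C(3,0)·9! - C(3,1)·8! + C(3,2)·7! - C(3,3)·6!
= 362880 - 120960 + 15120 - 720
= 256320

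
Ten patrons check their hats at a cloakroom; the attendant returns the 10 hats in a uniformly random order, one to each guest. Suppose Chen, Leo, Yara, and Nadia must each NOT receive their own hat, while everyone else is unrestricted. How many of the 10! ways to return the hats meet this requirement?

2399760

Inclusion-exclusion on the 4 forbidden self-matches:
Σ_{j=0}^{4} (-1)^j C(4,j)(10-j)!
= C(4,0)·10! - C(4,1)·9! + C(4,2)·8! - C(4,3)·7! + C(4,4)·6!
= 3628800 - 1451520 + 241920 - 20160 + 720
= 2399760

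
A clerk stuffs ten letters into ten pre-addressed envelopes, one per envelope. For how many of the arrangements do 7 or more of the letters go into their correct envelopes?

Sum C(10,i)·!(10-i) for i = 7..10:
  i=7: C(10,7)·!3 = 120·2 = 240
  i=8: C(10,8)·!2 = 45·1 = 45
  i=9: C(10,9)·!1 = 10·0 = 0
  i=10: C(10,10)·!0 = 1·1 = 1
Total = 286.

286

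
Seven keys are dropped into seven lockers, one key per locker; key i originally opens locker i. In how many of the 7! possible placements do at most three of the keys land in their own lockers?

4948

# with exactly i fixed is C(7,i)·!(7-i); sum over i=0..3:
  i=0: C(7,0)·!7 = 1·1854 = 1854
  i=1: C(7,1)·!6 = 7·265 = 1855
  i=2: C(7,2)·!5 = 21·44 = 924
  i=3: C(7,3)·!4 = 35·9 = 315
Total = 4948.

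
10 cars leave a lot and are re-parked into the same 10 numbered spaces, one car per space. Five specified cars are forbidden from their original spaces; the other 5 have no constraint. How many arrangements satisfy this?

Inclusion-exclusion on the 5 forbidden self-matches:
Σ_{j=0}^{5} (-1)^j C(5,j)(10-j)!
= C(5,0)·10! - C(5,1)·9! + C(5,2)·8! - C(5,3)·7! + C(5,4)·6! - C(5,5)·5!
= 3628800 - 1814400 + 403200 - 50400 + 3600 - 120
= 2170680

2170680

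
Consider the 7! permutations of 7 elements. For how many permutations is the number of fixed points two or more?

1331

Sum C(7,i)·!(7-i) for i = 2..7:
  i=2: C(7,2)·!5 = 21·44 = 924
  i=3: C(7,3)·!4 = 35·9 = 315
  i=4: C(7,4)·!3 = 35·2 = 70
  i=5: C(7,5)·!2 = 21·1 = 21
  i=6: C(7,6)·!1 = 7·0 = 0
  i=7: C(7,7)·!0 = 1·1 = 1
Total = 1331.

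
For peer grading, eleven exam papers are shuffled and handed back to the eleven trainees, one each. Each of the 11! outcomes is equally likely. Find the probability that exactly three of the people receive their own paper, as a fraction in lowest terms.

2119/34560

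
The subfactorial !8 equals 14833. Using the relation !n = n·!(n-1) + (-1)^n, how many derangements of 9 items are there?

133496

!9 = 9·14833 - 1 = 133496.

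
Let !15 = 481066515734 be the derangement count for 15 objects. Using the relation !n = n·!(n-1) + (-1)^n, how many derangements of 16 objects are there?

7697064251745

!16 = 16·481066515734 + 1 = 7697064251745.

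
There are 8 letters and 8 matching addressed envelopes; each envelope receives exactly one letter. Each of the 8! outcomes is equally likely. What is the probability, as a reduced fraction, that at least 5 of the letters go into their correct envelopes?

47/13440

Favorable outcomes: Σ_{i≥5} C(8,i)·!(8-i) = 56·2 + 28·1 + 8·0 + 1·1 = 141.
Total outcomes: 8! = 40320.
Probability = 141/40320 = 47/13440.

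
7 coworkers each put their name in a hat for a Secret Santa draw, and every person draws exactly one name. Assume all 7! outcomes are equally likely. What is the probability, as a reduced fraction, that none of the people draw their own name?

103/280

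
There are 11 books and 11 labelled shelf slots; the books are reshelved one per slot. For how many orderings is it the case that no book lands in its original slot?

14684570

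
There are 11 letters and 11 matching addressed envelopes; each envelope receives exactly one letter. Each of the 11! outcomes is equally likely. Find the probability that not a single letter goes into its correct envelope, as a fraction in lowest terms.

1468457/3991680

Favorable outcomes: !11 = 14684570.
Total outcomes: 11! = 39916800.
Probability = 14684570/39916800 = 1468457/3991680.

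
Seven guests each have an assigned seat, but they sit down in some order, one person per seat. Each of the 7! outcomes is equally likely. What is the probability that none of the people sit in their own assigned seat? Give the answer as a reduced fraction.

103/280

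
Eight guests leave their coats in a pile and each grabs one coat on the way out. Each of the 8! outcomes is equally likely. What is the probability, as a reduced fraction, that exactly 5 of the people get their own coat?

1/360

Favorable outcomes: C(8,5)·!3 = 56·2 = 112.
Total outcomes: 8! = 40320.
Probability = 112/40320 = 1/360.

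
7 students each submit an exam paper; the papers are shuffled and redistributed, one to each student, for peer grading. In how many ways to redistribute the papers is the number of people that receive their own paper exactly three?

315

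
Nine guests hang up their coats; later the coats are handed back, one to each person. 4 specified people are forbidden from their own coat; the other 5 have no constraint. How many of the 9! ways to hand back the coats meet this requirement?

229080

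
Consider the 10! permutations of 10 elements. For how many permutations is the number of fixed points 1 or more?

2293839

# with exactly i fixed is C(10,i)·!(10-i); sum over i=1..10:
  i=1: C(10,1)·!9 = 10·133496 = 1334960
  i=2: C(10,2)·!8 = 45·14833 = 667485
  i=3: C(10,3)·!7 = 120·1854 = 222480
  i=4: C(10,4)·!6 = 210·265 = 55650
  i=5: C(10,5)·!5 = 252·44 = 11088
  i=6: C(10,6)·!4 = 210·9 = 1890
  i=7: C(10,7)·!3 = 120·2 = 240
  i=8: C(10,8)·!2 = 45·1 = 45
  i=9: C(10,9)·!1 = 10·0 = 0
  i=10: C(10,10)·!0 = 1·1 = 1
Total = 2293839.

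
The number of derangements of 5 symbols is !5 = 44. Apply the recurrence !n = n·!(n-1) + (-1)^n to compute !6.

265

!6 = 6·44 + 1 = 265.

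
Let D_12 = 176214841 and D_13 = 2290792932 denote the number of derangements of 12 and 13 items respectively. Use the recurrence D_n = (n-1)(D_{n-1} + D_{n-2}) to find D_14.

D_14 = (14-1)·(D_13 + D_12) = 13·(2290792932 + 176214841) = 13·2467007773 = 32071101049.

32071101049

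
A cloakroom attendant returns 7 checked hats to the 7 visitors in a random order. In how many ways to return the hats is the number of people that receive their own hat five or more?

22

# with exactly i fixed is C(7,i)·!(7-i); sum over i=5..7:
  i=5: C(7,5)·!2 = 21·1 = 21
  i=6: C(7,6)·!1 = 7·0 = 0
  i=7: C(7,7)·!0 = 1·1 = 1
Total = 22.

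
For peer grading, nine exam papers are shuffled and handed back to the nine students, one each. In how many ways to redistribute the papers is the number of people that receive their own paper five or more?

Sum C(9,i)·!(9-i) for i = 5..9:
  i=5: C(9,5)·!4 = 126·9 = 1134
  i=6: C(9,6)·!3 = 84·2 = 168
  i=7: C(9,7)·!2 = 36·1 = 36
  i=8: C(9,8)·!1 = 9·0 = 0
  i=9: C(9,9)·!0 = 1·1 = 1
Total = 1339.

1339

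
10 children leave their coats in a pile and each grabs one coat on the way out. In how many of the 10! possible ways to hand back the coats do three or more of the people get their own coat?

291394

Sum C(10,i)·!(10-i) for i = 3..10:
  i=3: C(10,3)·!7 = 120·1854 = 222480
  i=4: C(10,4)·!6 = 210·265 = 55650
  i=5: C(10,5)·!5 = 252·44 = 11088
  i=6: C(10,6)·!4 = 210·9 = 1890
  i=7: C(10,7)·!3 = 120·2 = 240
  i=8: C(10,8)·!2 = 45·1 = 45
  i=9: C(10,9)·!1 = 10·0 = 0
  i=10: C(10,10)·!0 = 1·1 = 1
Total = 291394.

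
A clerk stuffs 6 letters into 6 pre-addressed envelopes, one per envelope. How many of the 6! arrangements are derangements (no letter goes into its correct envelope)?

Recurrence: !6 = 5·(!5 + !4).
!6 = 5·(44 + 9) = 5·53 = 265

265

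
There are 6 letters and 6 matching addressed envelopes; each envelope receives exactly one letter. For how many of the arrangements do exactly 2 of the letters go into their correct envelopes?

Choose which 2 of the 6 are fixed: C(6,2) = 15.
The other 4 form a derangement: !4 = 9.
Total: 15 × 9 = 135.

135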